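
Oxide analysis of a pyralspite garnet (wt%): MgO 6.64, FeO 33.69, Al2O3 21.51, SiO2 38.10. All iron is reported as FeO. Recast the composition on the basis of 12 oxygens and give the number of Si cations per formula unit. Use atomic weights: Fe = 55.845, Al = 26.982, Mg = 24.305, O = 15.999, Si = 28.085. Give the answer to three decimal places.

3.002 Si apfu

6.64 wt% MgO ÷ 40.304 g/mol = 0.16475 mol, giving 0.16475 Mg and 0.16475 O.
33.69 wt% FeO ÷ 71.844 g/mol = 0.46893 mol, giving 0.46893 Fe and 0.46893 O.
21.51 wt% Al2O3 ÷ 101.961 g/mol = 0.21096 mol, giving 0.42192 Al and 0.63288 O.
38.10 wt% SiO2 ÷ 60.083 g/mol = 0.63412 mol, giving 0.63412 Si and 1.26824 O.
Oxygen sums to 2.53480; scaling by 12/2.53480 = 4.73410 puts the formula on 12 O.
Si: 0.63412 × 4.73410 = 3.002 atoms per formula unit.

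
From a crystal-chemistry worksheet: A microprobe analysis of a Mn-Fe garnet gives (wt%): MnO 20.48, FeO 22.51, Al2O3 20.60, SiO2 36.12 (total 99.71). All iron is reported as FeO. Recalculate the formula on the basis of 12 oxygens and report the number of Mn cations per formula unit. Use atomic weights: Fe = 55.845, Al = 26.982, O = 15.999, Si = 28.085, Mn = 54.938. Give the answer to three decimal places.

1.437 Mn apfu

MnO: 20.48/70.937 = 0.28871 mol → 0.28871 mol Mn, 0.28871 mol O.
FeO: 22.51/71.844 = 0.31332 mol → 0.31332 mol Fe, 0.31332 mol O.
Al2O3: 20.60/101.961 = 0.20204 mol → 0.40408 mol Al, 0.60612 mol O.
SiO2: 36.12/60.083 = 0.60117 mol → 0.60117 mol Si, 1.20234 mol O.
Total oxygen = 2.41049 mol. Normalization factor = 12/2.41049 = 4.97824.
Mn per 12 O = 0.28871 × 4.97824 = 1.437.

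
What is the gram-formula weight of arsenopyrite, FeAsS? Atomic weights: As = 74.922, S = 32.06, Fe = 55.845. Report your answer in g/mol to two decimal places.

The formula mass is the sum 1*55.845 + 1*74.922 + 1*32.06.

162.83 g/mol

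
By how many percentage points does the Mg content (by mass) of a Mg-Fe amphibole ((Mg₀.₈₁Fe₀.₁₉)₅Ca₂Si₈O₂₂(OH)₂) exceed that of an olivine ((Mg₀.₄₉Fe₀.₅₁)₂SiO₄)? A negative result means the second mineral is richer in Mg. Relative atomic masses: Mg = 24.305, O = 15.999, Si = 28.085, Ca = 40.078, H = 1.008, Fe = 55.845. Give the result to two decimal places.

-2.09 percentage points

M((Mg₀.₈₁Fe₀.₁₉)₅Ca₂Si₈O₂₂(OH)₂) = 842.316 g/mol, so wt% Mg = 98.435/842.316 × 100 = 11.69%.
M((Mg₀.₄₉Fe₀.₅₁)₂SiO₄) = 172.862 g/mol, so wt% Mg = 23.819/172.862 × 100 = 13.78%.
11.69 − 13.78 = -2.09 pp.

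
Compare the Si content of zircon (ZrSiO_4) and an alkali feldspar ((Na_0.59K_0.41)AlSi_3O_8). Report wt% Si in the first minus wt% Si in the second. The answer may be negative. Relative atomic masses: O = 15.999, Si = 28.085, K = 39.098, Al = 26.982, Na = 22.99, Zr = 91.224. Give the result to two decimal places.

Si in ZrSiO_4: molar mass 183.305 g/mol; 1×28.085 = 28.085 g → 15.32 wt%.
Si in (Na_0.59K_0.41)AlSi_3O_8: molar mass 268.823 g/mol; 3×28.085 = 84.255 g → 31.34 wt%.
Difference = 15.32 − 31.34 = -16.02 percentage points.

-16.02 percentage points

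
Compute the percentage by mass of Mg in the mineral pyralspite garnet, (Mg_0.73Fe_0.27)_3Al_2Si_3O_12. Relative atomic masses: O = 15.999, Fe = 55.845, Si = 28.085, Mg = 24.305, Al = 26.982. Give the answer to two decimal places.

Molar mass of (Mg_0.73Fe_0.27)_3Al_2Si_3O_12: 2.19×24.305 + 0.81×55.845 + 2×26.982 + 3×28.085 + 12×15.999 = 428.669 g/mol.
Mass of Mg per formula unit: 2.19 × 24.305 = 53.228 g.
Weight fraction Mg = 53.228 / 428.669 = 0.1242.

12.42 weight percent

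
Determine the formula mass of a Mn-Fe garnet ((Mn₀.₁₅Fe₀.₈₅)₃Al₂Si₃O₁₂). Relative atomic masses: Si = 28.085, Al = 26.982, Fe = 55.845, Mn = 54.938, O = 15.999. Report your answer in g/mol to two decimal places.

497.33 g/mol

M = 0.45·54.938 + 2.55·55.845 + 2·26.982 + 3·28.085 + 12·15.999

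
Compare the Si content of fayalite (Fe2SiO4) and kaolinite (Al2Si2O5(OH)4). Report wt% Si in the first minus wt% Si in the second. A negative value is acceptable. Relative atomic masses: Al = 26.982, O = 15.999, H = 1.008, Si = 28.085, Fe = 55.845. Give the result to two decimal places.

-7.98 percentage points

M(Fe2SiO4) = 203.771 g/mol, so wt% Si = 28.085/203.771 × 100 = 13.78%.
M(Al2Si2O5(OH)4) = 258.157 g/mol, so wt% Si = 56.170/258.157 × 100 = 21.76%.
13.78 − 21.76 = -7.98 pp.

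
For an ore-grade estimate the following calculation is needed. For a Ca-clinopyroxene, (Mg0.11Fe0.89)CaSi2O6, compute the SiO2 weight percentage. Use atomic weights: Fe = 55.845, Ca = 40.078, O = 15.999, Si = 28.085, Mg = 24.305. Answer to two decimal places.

M((Mg0.11Fe0.89)CaSi2O6) = 244.618 g/mol; M(SiO2) = 60.083 g/mol.
Moles SiO2 per formula unit = 2 Si ÷ 1 = 2.0000.
SiO2 fraction = (2.0000 × 60.083) / 244.618 = 120.166/244.618 = 0.4912.

49.12 wt%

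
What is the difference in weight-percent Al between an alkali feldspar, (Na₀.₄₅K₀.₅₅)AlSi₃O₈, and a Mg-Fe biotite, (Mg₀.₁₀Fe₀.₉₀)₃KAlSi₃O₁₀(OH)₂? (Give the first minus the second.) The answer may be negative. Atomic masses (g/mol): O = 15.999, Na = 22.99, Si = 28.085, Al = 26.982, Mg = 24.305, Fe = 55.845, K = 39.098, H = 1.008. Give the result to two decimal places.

4.58 percentage points

Al in (Na₀.₄₅K₀.₅₅)AlSi₃O₈: molar mass 271.078 g/mol; 1×26.982 = 26.982 g → 9.95 wt%.
Al in (Mg₀.₁₀Fe₀.₉₀)₃KAlSi₃O₁₀(OH)₂: molar mass 502.412 g/mol; 1×26.982 = 26.982 g → 5.37 wt%.
Difference = 9.95 − 5.37 = 4.58 percentage points.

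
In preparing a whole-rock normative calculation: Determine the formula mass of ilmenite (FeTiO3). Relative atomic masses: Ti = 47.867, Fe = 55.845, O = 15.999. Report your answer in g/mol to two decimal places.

151.71 g/mol

M = 1·55.845 + 1·47.867 + 3·15.999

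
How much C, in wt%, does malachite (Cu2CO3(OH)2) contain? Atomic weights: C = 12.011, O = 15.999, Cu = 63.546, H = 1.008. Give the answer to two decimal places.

M(Cu2CO3(OH)2) = 221.114 g/mol.
C contributes 1 × 12.011 = 12.011 g per mole.
12.011/221.114 = 0.0543 → 5.43%.

5.43 wt%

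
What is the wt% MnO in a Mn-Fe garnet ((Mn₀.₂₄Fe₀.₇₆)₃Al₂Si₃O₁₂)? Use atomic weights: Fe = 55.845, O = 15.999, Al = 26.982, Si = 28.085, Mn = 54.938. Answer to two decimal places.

M((Mn₀.₂₄Fe₀.₇₆)₃Al₂Si₃O₁₂) = 497.089 g/mol; M(MnO) = 70.937 g/mol.
Moles MnO per formula unit = 0.72 Mn ÷ 1 = 0.7200.
MnO fraction = (0.7200 × 70.937) / 497.089 = 51.075/497.089 = 0.1027.

10.27 wt%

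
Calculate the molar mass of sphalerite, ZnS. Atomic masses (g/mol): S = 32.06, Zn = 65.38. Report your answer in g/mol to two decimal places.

97.44 g/mol

M = 1·65.38 + 1·32.06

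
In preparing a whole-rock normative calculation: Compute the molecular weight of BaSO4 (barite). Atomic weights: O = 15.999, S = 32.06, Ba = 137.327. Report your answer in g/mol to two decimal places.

233.38 g/mol

Ba: 1 × 137.327 = 137.3270
S: 1 × 32.06 = 32.0600
O: 4 × 15.999 = 63.9960
Summing the contributions gives the formula mass.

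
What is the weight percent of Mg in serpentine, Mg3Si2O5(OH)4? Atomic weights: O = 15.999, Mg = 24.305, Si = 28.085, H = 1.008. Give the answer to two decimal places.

26.31 wt%

Formula mass = 3×24.305 + 2×28.085 + 9×15.999 + 4×1.008 = 277.108 g/mol, of which 72.915 g is Mg.
So Mg makes up 72.915/277.108 = 0.2631 of the mass, i.e. 26.31%.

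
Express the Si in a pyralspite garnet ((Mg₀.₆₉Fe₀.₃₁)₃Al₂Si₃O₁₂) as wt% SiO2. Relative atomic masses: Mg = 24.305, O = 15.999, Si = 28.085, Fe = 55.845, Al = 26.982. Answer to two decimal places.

Formula mass = 432.454 g/mol.
3 Si → 3.0000 mol SiO2 per formula unit; M(SiO2) = 60.083, so SiO2 mass = 180.249 g.
180.249/432.454 × 100 = 41.68 wt%.

41.68 wt%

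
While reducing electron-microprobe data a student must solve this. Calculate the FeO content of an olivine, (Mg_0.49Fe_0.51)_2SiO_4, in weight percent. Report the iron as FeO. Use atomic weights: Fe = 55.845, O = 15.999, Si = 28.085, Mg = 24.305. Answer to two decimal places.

M((Mg_0.49Fe_0.51)_2SiO_4) = 172.862 g/mol; M(FeO) = 71.844 g/mol.
Moles FeO per formula unit = 1.02 Fe ÷ 1 = 1.0200.
FeO fraction = (1.0200 × 71.844) / 172.862 = 73.281/172.862 = 0.4239.

42.39 wt%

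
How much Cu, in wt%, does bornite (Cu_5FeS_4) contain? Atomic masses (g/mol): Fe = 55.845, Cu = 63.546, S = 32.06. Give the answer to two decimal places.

63.32 wt%

M(Cu_5FeS_4) = 501.815 g/mol.
Cu contributes 5 × 63.546 = 317.730 g per mole.
317.730/501.815 = 0.6332 → 63.32%.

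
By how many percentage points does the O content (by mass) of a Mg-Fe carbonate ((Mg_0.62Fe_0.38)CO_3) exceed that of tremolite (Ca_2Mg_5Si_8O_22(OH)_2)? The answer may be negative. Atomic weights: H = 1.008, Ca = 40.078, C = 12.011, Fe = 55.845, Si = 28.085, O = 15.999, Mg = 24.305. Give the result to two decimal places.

First mineral: 47.997 g O in 96.298 g formula = 49.84 wt% O.
Second mineral: 383.976 g O in 812.353 g formula = 47.27 wt% O.
49.84% − 47.27% gives a difference of 2.57 percentage points.

2.57 percentage points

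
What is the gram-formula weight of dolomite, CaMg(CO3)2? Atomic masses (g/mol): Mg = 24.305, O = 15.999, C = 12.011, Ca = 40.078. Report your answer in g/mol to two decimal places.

Ca: 1 × 40.078 = 40.0780
Mg: 1 × 24.305 = 24.3050
C: 2 × 12.011 = 24.0220
O: 6 × 15.999 = 95.9940
Summing the contributions gives the formula mass.

184.40 g/mol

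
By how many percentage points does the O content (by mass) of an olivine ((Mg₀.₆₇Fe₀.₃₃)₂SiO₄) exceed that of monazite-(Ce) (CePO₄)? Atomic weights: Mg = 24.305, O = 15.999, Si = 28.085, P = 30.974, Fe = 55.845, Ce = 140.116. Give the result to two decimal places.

12.40 percentage points

O in (Mg₀.₆₇Fe₀.₃₃)₂SiO₄: molar mass 161.507 g/mol; 4×15.999 = 63.996 g → 39.62 wt%.
O in CePO₄: molar mass 235.086 g/mol; 4×15.999 = 63.996 g → 27.22 wt%.
Difference = 39.62 − 27.22 = 12.40 percentage points.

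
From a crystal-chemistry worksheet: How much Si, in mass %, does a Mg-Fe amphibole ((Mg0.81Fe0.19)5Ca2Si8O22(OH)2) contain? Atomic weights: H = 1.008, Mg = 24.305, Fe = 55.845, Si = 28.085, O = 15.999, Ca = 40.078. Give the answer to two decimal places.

26.67 mass %

Molar mass of (Mg0.81Fe0.19)5Ca2Si8O22(OH)2: 4.05×24.305 + 0.95×55.845 + 2×40.078 + 8×28.085 + 24×15.999 + 2×1.008 = 842.316 g/mol.
Mass of Si per formula unit: 8 × 28.085 = 224.680 g.
Weight fraction Si = 224.680 / 842.316 = 0.2667.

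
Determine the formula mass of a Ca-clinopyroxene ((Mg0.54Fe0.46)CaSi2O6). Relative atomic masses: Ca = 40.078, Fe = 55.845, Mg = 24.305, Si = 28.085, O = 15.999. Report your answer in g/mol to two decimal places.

231.06 g/mol

The formula mass is the sum 0.54*24.305 + 0.46*55.845 + 1*40.078 + 2*28.085 + 6*15.999.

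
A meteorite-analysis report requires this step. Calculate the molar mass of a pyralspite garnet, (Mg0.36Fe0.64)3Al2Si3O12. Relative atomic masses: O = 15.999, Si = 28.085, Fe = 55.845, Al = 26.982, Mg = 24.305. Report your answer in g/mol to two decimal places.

Mg: 1.08 × 24.305 = 26.2494
Fe: 1.92 × 55.845 = 107.2224
Al: 2 × 26.982 = 53.9640
Si: 3 × 28.085 = 84.2550
O: 12 × 15.999 = 191.9880
Summing the contributions gives the formula mass.

463.68 g/mol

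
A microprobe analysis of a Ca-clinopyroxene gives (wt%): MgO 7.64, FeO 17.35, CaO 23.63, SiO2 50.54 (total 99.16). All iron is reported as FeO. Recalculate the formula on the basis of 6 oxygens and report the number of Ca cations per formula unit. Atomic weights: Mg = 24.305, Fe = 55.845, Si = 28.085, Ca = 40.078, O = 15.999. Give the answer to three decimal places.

MgO (M=40.304): mol = 0.18956; Mg = 0.18956, O = 0.18956.
FeO (M=71.844): mol = 0.24150; Fe = 0.24150, O = 0.24150.
CaO (M=56.077): mol = 0.42138; Ca = 0.42138, O = 0.42138.
SiO2 (M=60.083): mol = 0.84117; Si = 0.84117, O = 1.68234.
ΣO = 2.53478; factor = 6/ΣO = 2.36707.
Ca apfu = 0.42138 × 2.36707 = 0.997.

0.997 Ca apfu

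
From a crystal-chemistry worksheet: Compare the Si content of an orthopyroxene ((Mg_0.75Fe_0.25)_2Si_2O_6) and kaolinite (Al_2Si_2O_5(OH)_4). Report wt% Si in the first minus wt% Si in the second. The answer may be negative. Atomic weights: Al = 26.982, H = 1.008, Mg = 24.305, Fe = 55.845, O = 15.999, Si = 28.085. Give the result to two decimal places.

4.18 percentage points

Si in (Mg_0.75Fe_0.25)_2Si_2O_6: molar mass 216.544 g/mol; 2×28.085 = 56.170 g → 25.94 wt%.
Si in Al_2Si_2O_5(OH)_4: molar mass 258.157 g/mol; 2×28.085 = 56.170 g → 21.76 wt%.
Difference = 25.94 − 21.76 = 4.18 percentage points.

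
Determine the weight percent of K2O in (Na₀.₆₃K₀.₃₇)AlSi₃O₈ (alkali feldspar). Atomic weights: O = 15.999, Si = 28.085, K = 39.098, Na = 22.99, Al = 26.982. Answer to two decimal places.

6.50 wt%

M((Na₀.₆₃K₀.₃₇)AlSi₃O₈) = 268.179 g/mol; M(K2O) = 94.195 g/mol.
Moles K2O per formula unit = 0.37 K ÷ 2 = 0.1850.
K2O fraction = (0.1850 × 94.195) / 268.179 = 17.426/268.179 = 0.0650.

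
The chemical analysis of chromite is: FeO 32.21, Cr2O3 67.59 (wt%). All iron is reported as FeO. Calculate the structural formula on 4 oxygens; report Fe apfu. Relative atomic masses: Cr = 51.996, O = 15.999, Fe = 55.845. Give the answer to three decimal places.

FeO: 32.21/71.844 = 0.44833 mol → 0.44833 mol Fe, 0.44833 mol O.
Cr2O3: 67.59/151.989 = 0.44470 mol → 0.88940 mol Cr, 1.33410 mol O.
Total oxygen = 1.78243 mol. Normalization factor = 4/1.78243 = 2.24413.
Fe per 4 O = 0.44833 × 2.24413 = 1.006.

1.006 Fe apfu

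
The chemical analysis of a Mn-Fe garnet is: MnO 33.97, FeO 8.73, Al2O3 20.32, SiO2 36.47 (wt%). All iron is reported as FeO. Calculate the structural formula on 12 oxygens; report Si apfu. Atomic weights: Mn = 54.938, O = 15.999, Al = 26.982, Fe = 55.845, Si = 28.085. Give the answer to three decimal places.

33.97 wt% MnO ÷ 70.937 g/mol = 0.47888 mol, giving 0.47888 Mn and 0.47888 O.
8.73 wt% FeO ÷ 71.844 g/mol = 0.12151 mol, giving 0.12151 Fe and 0.12151 O.
20.32 wt% Al2O3 ÷ 101.961 g/mol = 0.19929 mol, giving 0.39858 Al and 0.59787 O.
36.47 wt% SiO2 ÷ 60.083 g/mol = 0.60699 mol, giving 0.60699 Si and 1.21398 O.
Oxygen sums to 2.41224; scaling by 12/2.41224 = 4.97463 puts the formula on 12 O.
Si: 0.60699 × 4.97463 = 3.020 atoms per formula unit.

3.020 Si apfu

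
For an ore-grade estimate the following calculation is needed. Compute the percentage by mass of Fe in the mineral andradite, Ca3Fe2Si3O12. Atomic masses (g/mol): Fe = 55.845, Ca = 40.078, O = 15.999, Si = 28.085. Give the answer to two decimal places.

21.98 wt%

Formula mass = 3·40.078 + 2·55.845 + 3·28.085 + 12·15.999 = 508.167 g/mol, of which 111.690 g is Fe.
So Fe makes up 111.690/508.167 = 0.2198 of the mass, i.e. 21.98%.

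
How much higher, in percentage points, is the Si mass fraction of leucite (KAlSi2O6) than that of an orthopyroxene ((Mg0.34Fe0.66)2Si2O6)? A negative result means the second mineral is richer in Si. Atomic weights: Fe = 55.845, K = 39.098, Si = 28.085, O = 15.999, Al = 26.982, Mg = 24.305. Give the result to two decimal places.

2.57 percentage points

Si in KAlSi2O6: molar mass 218.244 g/mol; 2×28.085 = 56.170 g → 25.74 wt%.
Si in (Mg0.34Fe0.66)2Si2O6: molar mass 242.407 g/mol; 2×28.085 = 56.170 g → 23.17 wt%.
Difference = 25.74 − 23.17 = 2.57 percentage points.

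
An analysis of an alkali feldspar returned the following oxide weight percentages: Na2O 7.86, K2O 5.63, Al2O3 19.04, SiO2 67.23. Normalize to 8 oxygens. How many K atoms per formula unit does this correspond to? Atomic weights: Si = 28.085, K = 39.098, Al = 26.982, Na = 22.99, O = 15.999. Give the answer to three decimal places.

7.86 wt% Na2O ÷ 61.979 g/mol = 0.12682 mol, giving 0.25364 Na and 0.12682 O.
5.63 wt% K2O ÷ 94.195 g/mol = 0.05977 mol, giving 0.11954 K and 0.05977 O.
19.04 wt% Al2O3 ÷ 101.961 g/mol = 0.18674 mol, giving 0.37348 Al and 0.56022 O.
67.23 wt% SiO2 ÷ 60.083 g/mol = 1.11895 mol, giving 1.11895 Si and 2.23790 O.
Oxygen sums to 2.98471; scaling by 8/2.98471 = 2.68033 puts the formula on 8 O.
K: 0.11954 × 2.68033 = 0.320 atoms per formula unit.

0.320 K apfu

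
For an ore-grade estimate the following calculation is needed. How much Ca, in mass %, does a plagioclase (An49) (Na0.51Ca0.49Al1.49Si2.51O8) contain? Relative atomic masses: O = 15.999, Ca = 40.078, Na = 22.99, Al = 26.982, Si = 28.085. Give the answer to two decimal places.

M(Na0.51Ca0.49Al1.49Si2.51O8) = 270.052 g/mol.
Ca contributes 0.49 × 40.078 = 19.638 g per mole.
19.638/270.052 = 0.0727 → 7.27%.

7.27 mass %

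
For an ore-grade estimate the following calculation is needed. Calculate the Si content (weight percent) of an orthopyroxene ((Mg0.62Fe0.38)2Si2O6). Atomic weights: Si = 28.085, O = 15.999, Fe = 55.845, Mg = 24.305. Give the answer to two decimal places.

24.99 weight percent

Formula mass = 1.24·24.305 + 0.76·55.845 + 2·28.085 + 6·15.999 = 224.744 g/mol, of which 56.170 g is Si.
So Si makes up 56.170/224.744 = 0.2499 of the mass, i.e. 24.99%.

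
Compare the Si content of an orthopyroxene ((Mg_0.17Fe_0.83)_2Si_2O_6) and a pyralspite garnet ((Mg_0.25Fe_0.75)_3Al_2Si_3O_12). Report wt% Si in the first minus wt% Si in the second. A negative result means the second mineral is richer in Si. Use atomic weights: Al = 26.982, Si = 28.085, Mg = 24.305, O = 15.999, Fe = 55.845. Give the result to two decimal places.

4.42 percentage points

Si in (Mg_0.17Fe_0.83)_2Si_2O_6: molar mass 253.130 g/mol; 2×28.085 = 56.170 g → 22.19 wt%.
Si in (Mg_0.25Fe_0.75)_3Al_2Si_3O_12: molar mass 474.087 g/mol; 3×28.085 = 84.255 g → 17.77 wt%.
Difference = 22.19 − 17.77 = 4.42 percentage points.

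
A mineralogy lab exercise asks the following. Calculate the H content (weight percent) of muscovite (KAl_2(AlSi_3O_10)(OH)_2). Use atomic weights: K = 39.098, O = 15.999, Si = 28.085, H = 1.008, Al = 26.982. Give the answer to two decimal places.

Molar mass of KAl_2(AlSi_3O_10)(OH)_2: 1·39.098 + 3·26.982 + 3·28.085 + 12·15.999 + 2·1.008 = 398.303 g/mol.
Mass of H per formula unit: 2 × 1.008 = 2.016 g.
Weight fraction H = 2.016 / 398.303 = 0.0051.

0.51 weight percent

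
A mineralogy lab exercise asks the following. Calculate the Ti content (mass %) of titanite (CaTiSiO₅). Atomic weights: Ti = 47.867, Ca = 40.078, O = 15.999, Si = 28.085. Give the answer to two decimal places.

24.42 mass %

Molar mass of CaTiSiO₅: 1·40.078 + 1·47.867 + 1·28.085 + 5·15.999 = 196.025 g/mol.
Mass of Ti per formula unit: 1 × 47.867 = 47.867 g.
Weight fraction Ti = 47.867 / 196.025 = 0.2442.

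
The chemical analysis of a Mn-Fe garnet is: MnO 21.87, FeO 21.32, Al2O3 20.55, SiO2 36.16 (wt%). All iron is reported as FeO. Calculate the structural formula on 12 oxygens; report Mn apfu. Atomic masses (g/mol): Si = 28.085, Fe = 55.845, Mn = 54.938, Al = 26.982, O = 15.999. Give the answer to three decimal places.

1.533 Mn apfu

MnO (M=70.937): mol = 0.30830; Mn = 0.30830, O = 0.30830.
FeO (M=71.844): mol = 0.29675; Fe = 0.29675, O = 0.29675.
Al2O3 (M=101.961): mol = 0.20155; Al = 0.40310, O = 0.60465.
SiO2 (M=60.083): mol = 0.60183; Si = 0.60183, O = 1.20366.
ΣO = 2.41336; factor = 12/ΣO = 4.97232.
Mn apfu = 0.30830 × 4.97232 = 1.533.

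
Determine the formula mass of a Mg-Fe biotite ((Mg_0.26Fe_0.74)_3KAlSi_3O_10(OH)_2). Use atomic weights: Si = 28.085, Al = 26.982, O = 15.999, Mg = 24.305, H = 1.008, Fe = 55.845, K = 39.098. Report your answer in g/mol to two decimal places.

487.27 g/mol

Mg: 0.78 × 24.305 = 18.9579
Fe: 2.22 × 55.845 = 123.9759
K: 1 × 39.098 = 39.0980
Al: 1 × 26.982 = 26.9820
Si: 3 × 28.085 = 84.2550
O: 12 × 15.999 = 191.9880
H: 2 × 1.008 = 2.0160
Summing the contributions gives the formula mass.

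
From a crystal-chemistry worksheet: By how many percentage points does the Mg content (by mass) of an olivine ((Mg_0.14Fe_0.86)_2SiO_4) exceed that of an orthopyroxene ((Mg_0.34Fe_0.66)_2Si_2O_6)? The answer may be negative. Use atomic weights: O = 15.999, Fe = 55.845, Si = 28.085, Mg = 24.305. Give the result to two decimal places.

-3.33 percentage points

Mg in (Mg_0.14Fe_0.86)_2SiO_4: molar mass 194.940 g/mol; 0.28×24.305 = 6.805 g → 3.49 wt%.
Mg in (Mg_0.34Fe_0.66)_2Si_2O_6: molar mass 242.407 g/mol; 0.68×24.305 = 16.527 g → 6.82 wt%.
Difference = 3.49 − 6.82 = -3.33 percentage points.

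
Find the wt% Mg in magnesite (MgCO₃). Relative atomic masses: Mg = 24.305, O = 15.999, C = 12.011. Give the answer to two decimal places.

Formula mass = 1·24.305 + 1·12.011 + 3·15.999 = 84.313 g/mol, of which 24.305 g is Mg.
So Mg makes up 24.305/84.313 = 0.2883 of the mass, i.e. 28.83%.

28.83 wt%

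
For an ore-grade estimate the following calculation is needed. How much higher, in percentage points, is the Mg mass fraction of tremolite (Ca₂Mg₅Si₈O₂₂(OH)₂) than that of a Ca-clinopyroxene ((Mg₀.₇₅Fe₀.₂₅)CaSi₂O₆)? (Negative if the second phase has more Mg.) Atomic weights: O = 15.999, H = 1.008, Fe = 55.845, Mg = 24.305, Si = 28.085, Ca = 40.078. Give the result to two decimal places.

First mineral: 121.525 g Mg in 812.353 g formula = 14.96 wt% Mg.
Second mineral: 18.229 g Mg in 224.432 g formula = 8.12 wt% Mg.
14.96% − 8.12% gives a difference of 6.84 percentage points.

6.84 percentage points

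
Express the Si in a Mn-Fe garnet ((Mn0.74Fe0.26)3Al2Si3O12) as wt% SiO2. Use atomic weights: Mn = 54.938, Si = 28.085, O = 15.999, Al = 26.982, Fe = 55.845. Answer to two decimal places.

36.36 wt%

Molar mass of (Mn0.74Fe0.26)3Al2Si3O12 = 2.22*54.938 + 0.78*55.845 + 2*26.982 + 3*28.085 + 12*15.999 = 495.728 g/mol.
Each formula unit contains 3 Si, equivalent to 3/1 = 3.0000 mol SiO2.
M(SiO2) = 1×28.085 + 2×15.999 = 60.083 g/mol.
Mass of SiO2 per formula unit = 3.0000 × 60.083 = 180.249 g.
SiO2 wt% = 180.249 / 495.728 × 100 = 36.36%.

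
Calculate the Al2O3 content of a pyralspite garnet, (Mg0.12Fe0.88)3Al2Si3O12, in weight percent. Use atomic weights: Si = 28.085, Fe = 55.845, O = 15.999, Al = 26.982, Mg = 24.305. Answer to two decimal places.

Molar mass of (Mg0.12Fe0.88)3Al2Si3O12 = 0.36·24.305 + 2.64·55.845 + 2·26.982 + 3·28.085 + 12·15.999 = 486.388 g/mol.
Each formula unit contains 2 Al, equivalent to 2/2 = 1.0000 mol Al2O3.
M(Al2O3) = 2×26.982 + 3×15.999 = 101.961 g/mol.
Mass of Al2O3 per formula unit = 1.0000 × 101.961 = 101.961 g.
Al2O3 wt% = 101.961 / 486.388 × 100 = 20.96%.

20.96 wt%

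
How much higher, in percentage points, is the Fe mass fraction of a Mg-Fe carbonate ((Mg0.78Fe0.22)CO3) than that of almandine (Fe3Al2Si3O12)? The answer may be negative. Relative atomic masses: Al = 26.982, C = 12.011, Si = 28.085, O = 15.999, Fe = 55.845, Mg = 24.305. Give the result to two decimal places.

M((Mg0.78Fe0.22)CO3) = 91.252 g/mol, so wt% Fe = 12.286/91.252 × 100 = 13.46%.
M(Fe3Al2Si3O12) = 497.742 g/mol, so wt% Fe = 167.535/497.742 × 100 = 33.66%.
13.46 − 33.66 = -20.20 pp.

-20.20 percentage points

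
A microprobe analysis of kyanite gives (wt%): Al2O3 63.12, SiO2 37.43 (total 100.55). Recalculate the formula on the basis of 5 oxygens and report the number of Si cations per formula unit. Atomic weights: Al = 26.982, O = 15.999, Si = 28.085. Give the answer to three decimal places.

1.004 Si apfu

Al2O3 (M=101.961): mol = 0.61906; Al = 1.23812, O = 1.85718.
SiO2 (M=60.083): mol = 0.62297; Si = 0.62297, O = 1.24594.
ΣO = 3.10312; factor = 5/ΣO = 1.61128.
Si apfu = 0.62297 × 1.61128 = 1.004.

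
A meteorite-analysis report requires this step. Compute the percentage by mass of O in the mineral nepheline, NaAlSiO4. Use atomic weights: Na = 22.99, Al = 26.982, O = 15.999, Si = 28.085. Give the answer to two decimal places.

45.05 wt%

M(NaAlSiO4) = 142.053 g/mol.
O contributes 4 × 15.999 = 63.996 g per mole.
63.996/142.053 = 0.4505 → 45.05%.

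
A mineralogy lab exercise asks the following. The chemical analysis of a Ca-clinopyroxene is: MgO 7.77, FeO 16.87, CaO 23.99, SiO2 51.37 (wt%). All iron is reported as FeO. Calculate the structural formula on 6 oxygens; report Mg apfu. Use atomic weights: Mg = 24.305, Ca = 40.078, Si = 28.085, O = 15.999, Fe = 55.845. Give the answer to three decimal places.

7.77 wt% MgO ÷ 40.304 g/mol = 0.19278 mol, giving 0.19278 Mg and 0.19278 O.
16.87 wt% FeO ÷ 71.844 g/mol = 0.23481 mol, giving 0.23481 Fe and 0.23481 O.
23.99 wt% CaO ÷ 56.077 g/mol = 0.42780 mol, giving 0.42780 Ca and 0.42780 O.
51.37 wt% SiO2 ÷ 60.083 g/mol = 0.85498 mol, giving 0.85498 Si and 1.70996 O.
Oxygen sums to 2.56535; scaling by 6/2.56535 = 2.33886 puts the formula on 6 O.
Mg: 0.19278 × 2.33886 = 0.451 atoms per formula unit.

0.451 Mg apfu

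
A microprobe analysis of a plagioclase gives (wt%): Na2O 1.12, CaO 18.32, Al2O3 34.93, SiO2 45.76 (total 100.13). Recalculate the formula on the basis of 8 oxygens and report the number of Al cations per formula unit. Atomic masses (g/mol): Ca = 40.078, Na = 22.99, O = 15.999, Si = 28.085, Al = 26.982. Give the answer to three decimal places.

1.893 Al apfu

1.12 wt% Na2O ÷ 61.979 g/mol = 0.01807 mol, giving 0.03614 Na and 0.01807 O.
18.32 wt% CaO ÷ 56.077 g/mol = 0.32669 mol, giving 0.32669 Ca and 0.32669 O.
34.93 wt% Al2O3 ÷ 101.961 g/mol = 0.34258 mol, giving 0.68516 Al and 1.02774 O.
45.76 wt% SiO2 ÷ 60.083 g/mol = 0.76161 mol, giving 0.76161 Si and 1.52322 O.
Oxygen sums to 2.89572; scaling by 8/2.89572 = 2.76270 puts the formula on 8 O.
Al: 0.68516 × 2.76270 = 1.893 atoms per formula unit.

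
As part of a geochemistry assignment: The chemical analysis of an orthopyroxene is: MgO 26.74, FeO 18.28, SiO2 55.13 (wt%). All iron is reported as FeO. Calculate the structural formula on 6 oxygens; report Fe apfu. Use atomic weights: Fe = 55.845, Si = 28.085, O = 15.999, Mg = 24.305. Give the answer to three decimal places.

0.555 Fe apfu

MgO (M=40.304): mol = 0.66346; Mg = 0.66346, O = 0.66346.
FeO (M=71.844): mol = 0.25444; Fe = 0.25444, O = 0.25444.
SiO2 (M=60.083): mol = 0.91756; Si = 0.91756, O = 1.83512.
ΣO = 2.75302; factor = 6/ΣO = 2.17942.
Fe apfu = 0.25444 × 2.17942 = 0.555.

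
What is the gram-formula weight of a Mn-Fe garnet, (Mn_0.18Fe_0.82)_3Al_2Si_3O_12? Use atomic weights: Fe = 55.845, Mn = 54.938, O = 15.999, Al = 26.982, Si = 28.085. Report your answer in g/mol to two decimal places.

497.25 g/mol

The formula mass is the sum 0.54×54.938 + 2.46×55.845 + 2×26.982 + 3×28.085 + 12×15.999.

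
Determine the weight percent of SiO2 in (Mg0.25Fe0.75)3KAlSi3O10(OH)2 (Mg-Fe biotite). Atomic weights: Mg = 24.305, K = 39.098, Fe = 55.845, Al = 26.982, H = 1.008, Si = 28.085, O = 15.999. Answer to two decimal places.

Molar mass of (Mg0.25Fe0.75)3KAlSi3O10(OH)2 = 0.75·24.305 + 2.25·55.845 + 1·39.098 + 1·26.982 + 3·28.085 + 12·15.999 + 2·1.008 = 488.219 g/mol.
Each formula unit contains 3 Si, equivalent to 3/1 = 3.0000 mol SiO2.
M(SiO2) = 1×28.085 + 2×15.999 = 60.083 g/mol.
Mass of SiO2 per formula unit = 3.0000 × 60.083 = 180.249 g.
SiO2 wt% = 180.249 / 488.219 × 100 = 36.92%.

36.92 wt%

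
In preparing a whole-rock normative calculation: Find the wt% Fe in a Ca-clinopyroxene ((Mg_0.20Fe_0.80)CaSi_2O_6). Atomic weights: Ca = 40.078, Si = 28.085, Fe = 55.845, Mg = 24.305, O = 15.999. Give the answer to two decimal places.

18.48 weight percent

M((Mg_0.20Fe_0.80)CaSi_2O_6) = 241.779 g/mol.
Fe contributes 0.80 × 55.845 = 44.676 g per mole.
44.676/241.779 = 0.1848 → 18.48%.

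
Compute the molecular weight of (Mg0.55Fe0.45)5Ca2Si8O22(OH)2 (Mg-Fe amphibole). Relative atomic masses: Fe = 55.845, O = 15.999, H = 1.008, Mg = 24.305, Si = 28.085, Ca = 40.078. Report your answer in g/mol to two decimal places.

M = 2.75(24.305) + 2.25(55.845) + 2(40.078) + 8(28.085) + 24(15.999) + 2(1.008)

883.32 g/mol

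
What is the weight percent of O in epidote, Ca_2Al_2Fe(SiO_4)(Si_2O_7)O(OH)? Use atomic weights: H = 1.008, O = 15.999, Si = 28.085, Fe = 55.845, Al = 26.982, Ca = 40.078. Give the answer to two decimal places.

Molar mass of Ca_2Al_2Fe(SiO_4)(Si_2O_7)O(OH): 2*40.078 + 2*26.982 + 1*55.845 + 3*28.085 + 13*15.999 + 1*1.008 = 483.215 g/mol.
Mass of O per formula unit: 13 × 15.999 = 207.987 g.
Weight fraction O = 207.987 / 483.215 = 0.4304.

43.04 weight percent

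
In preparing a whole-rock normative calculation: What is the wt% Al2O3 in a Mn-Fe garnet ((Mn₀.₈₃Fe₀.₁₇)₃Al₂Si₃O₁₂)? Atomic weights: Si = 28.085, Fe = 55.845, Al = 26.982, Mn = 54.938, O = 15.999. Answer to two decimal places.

20.58 wt%

M((Mn₀.₈₃Fe₀.₁₇)₃Al₂Si₃O₁₂) = 495.484 g/mol; M(Al2O3) = 101.961 g/mol.
Moles Al2O3 per formula unit = 2 Al ÷ 2 = 1.0000.
Al2O3 fraction = (1.0000 × 101.961) / 495.484 = 101.961/495.484 = 0.2058.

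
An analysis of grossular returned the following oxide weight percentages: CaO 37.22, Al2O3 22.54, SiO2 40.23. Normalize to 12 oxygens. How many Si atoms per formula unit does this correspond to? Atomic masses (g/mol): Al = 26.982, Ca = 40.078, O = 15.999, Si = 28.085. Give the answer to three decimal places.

CaO: 37.22/56.077 = 0.66373 mol → 0.66373 mol Ca, 0.66373 mol O.
Al2O3: 22.54/101.961 = 0.22106 mol → 0.44212 mol Al, 0.66318 mol O.
SiO2: 40.23/60.083 = 0.66957 mol → 0.66957 mol Si, 1.33914 mol O.
Total oxygen = 2.66605 mol. Normalization factor = 12/2.66605 = 4.50104.
Si per 12 O = 0.66957 × 4.50104 = 3.014.

3.014 Si apfu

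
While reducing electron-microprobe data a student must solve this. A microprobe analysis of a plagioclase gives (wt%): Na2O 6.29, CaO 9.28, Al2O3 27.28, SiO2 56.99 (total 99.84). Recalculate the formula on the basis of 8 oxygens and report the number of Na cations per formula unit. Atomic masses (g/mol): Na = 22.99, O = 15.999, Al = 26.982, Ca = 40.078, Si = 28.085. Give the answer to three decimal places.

0.547 Na apfu

Na2O (M=61.979): mol = 0.10149; Na = 0.20298, O = 0.10149.
CaO (M=56.077): mol = 0.16549; Ca = 0.16549, O = 0.16549.
Al2O3 (M=101.961): mol = 0.26755; Al = 0.53510, O = 0.80265.
SiO2 (M=60.083): mol = 0.94852; Si = 0.94852, O = 1.89704.
ΣO = 2.96667; factor = 8/ΣO = 2.69663.
Na apfu = 0.20298 × 2.69663 = 0.547.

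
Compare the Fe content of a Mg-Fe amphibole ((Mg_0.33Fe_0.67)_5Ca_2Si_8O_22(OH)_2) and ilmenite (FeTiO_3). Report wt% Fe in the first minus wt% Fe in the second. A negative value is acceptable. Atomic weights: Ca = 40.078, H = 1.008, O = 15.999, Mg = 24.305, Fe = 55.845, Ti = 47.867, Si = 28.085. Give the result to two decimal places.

First mineral: 187.081 g Fe in 918.012 g formula = 20.38 wt% Fe.
Second mineral: 55.845 g Fe in 151.709 g formula = 36.81 wt% Fe.
20.38% − 36.81% gives a difference of -16.43 percentage points.

-16.43 percentage points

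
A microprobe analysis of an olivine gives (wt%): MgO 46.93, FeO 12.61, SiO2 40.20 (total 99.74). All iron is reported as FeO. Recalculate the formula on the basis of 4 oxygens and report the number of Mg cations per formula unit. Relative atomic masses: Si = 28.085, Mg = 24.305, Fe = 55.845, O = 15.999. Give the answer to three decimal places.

MgO (M=40.304): mol = 1.16440; Mg = 1.16440, O = 1.16440.
FeO (M=71.844): mol = 0.17552; Fe = 0.17552, O = 0.17552.
SiO2 (M=60.083): mol = 0.66907; Si = 0.66907, O = 1.33814.
ΣO = 2.67806; factor = 4/ΣO = 1.49362.
Mg apfu = 1.16440 × 1.49362 = 1.739.

1.739 Mg apfu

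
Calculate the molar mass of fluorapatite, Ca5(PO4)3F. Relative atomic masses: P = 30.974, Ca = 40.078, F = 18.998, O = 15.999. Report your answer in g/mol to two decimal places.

504.30 g/mol

M = 5×40.078 + 3×30.974 + 12×15.999 + 1×18.998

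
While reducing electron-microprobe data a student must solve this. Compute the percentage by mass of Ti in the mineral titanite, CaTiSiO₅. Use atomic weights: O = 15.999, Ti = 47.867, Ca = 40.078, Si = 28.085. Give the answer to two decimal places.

24.42 wt%

Molar mass of CaTiSiO₅: 1×40.078 + 1×47.867 + 1×28.085 + 5×15.999 = 196.025 g/mol.
Mass of Ti per formula unit: 1 × 47.867 = 47.867 g.
Weight fraction Ti = 47.867 / 196.025 = 0.2442.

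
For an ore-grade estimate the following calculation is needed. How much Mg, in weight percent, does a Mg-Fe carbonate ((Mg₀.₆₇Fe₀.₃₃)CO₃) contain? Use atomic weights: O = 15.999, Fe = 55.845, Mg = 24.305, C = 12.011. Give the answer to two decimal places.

17.19 weight percent

Formula mass = 0.67·24.305 + 0.33·55.845 + 1·12.011 + 3·15.999 = 94.721 g/mol, of which 16.284 g is Mg.
So Mg makes up 16.284/94.721 = 0.1719 of the mass, i.e. 17.19%.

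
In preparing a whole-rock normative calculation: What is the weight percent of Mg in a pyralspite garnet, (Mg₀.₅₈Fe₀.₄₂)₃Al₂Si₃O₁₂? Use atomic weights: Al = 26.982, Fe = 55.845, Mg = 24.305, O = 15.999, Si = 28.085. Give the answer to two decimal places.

M((Mg₀.₅₈Fe₀.₄₂)₃Al₂Si₃O₁₂) = 442.862 g/mol.
Mg contributes 1.74 × 24.305 = 42.291 g per mole.
42.291/442.862 = 0.0955 → 9.55%.

9.55 mass %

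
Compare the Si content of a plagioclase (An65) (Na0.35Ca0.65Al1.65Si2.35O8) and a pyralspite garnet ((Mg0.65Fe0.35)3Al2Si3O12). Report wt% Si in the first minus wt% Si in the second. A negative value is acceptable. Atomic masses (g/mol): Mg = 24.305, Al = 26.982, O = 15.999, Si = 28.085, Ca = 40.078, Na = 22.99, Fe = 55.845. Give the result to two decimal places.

4.90 percentage points

M(Na0.35Ca0.65Al1.65Si2.35O8) = 272.609 g/mol, so wt% Si = 66.000/272.609 × 100 = 24.21%.
M((Mg0.65Fe0.35)3Al2Si3O12) = 436.239 g/mol, so wt% Si = 84.255/436.239 × 100 = 19.31%.
24.21 − 19.31 = 4.90 pp.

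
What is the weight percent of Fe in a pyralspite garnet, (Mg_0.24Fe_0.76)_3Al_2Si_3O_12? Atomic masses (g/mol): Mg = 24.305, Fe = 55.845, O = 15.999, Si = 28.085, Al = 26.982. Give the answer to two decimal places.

M((Mg_0.24Fe_0.76)_3Al_2Si_3O_12) = 475.033 g/mol.
Fe contributes 2.28 × 55.845 = 127.327 g per mole.
127.327/475.033 = 0.2680 → 26.80%.

26.80 mass %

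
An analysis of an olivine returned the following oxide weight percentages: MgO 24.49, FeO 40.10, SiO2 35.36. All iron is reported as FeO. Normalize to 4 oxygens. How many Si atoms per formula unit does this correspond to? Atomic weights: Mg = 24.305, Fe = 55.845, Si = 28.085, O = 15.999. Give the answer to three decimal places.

1.005 Si apfu

MgO (M=40.304): mol = 0.60763; Mg = 0.60763, O = 0.60763.
FeO (M=71.844): mol = 0.55815; Fe = 0.55815, O = 0.55815.
SiO2 (M=60.083): mol = 0.58852; Si = 0.58852, O = 1.17704.
ΣO = 2.34282; factor = 4/ΣO = 1.70734.
Si apfu = 0.58852 × 1.70734 = 1.005.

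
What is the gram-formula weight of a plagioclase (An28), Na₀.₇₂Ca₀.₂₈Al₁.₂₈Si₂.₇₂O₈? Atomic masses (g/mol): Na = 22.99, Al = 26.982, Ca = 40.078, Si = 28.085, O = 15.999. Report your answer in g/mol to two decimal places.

Na: 0.72 × 22.99 = 16.5528
Ca: 0.28 × 40.078 = 11.2218
Al: 1.28 × 26.982 = 34.5370
Si: 2.72 × 28.085 = 76.3912
O: 8 × 15.999 = 127.9920
Summing the contributions gives the formula mass.

266.69 g/mol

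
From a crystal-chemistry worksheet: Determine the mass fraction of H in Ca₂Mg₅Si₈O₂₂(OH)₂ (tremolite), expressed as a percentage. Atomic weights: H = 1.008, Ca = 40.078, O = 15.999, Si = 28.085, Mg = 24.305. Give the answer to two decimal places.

0.25 mass %

M(Ca₂Mg₅Si₈O₂₂(OH)₂) = 812.353 g/mol.
H contributes 2 × 1.008 = 2.016 g per mole.
2.016/812.353 = 0.0025 → 0.25%.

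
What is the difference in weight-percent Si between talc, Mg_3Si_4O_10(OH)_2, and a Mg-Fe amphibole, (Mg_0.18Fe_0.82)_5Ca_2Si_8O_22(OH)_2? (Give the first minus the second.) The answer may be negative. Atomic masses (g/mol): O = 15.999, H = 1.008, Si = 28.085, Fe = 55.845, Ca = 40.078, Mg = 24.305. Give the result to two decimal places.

Si in Mg_3Si_4O_10(OH)_2: molar mass 379.259 g/mol; 4×28.085 = 112.340 g → 29.62 wt%.
Si in (Mg_0.18Fe_0.82)_5Ca_2Si_8O_22(OH)_2: molar mass 941.667 g/mol; 8×28.085 = 224.680 g → 23.86 wt%.
Difference = 29.62 − 23.86 = 5.76 percentage points.

5.76 percentage points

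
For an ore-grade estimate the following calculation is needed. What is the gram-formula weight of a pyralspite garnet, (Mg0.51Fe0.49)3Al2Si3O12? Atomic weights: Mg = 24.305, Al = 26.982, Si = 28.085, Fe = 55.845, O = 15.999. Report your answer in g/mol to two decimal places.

The formula mass is the sum 1.53*24.305 + 1.47*55.845 + 2*26.982 + 3*28.085 + 12*15.999.

449.49 g/mol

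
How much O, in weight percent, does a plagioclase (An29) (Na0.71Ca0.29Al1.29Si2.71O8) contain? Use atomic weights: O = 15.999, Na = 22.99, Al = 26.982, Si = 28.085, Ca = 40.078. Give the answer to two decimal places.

47.96 weight percent

Formula mass = 0.71*22.99 + 0.29*40.078 + 1.29*26.982 + 2.71*28.085 + 8*15.999 = 266.855 g/mol, of which 127.992 g is O.
So O makes up 127.992/266.855 = 0.4796 of the mass, i.e. 47.96%.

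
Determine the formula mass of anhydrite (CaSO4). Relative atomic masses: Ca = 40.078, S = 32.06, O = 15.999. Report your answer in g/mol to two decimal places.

The formula mass is the sum 1*40.078 + 1*32.06 + 4*15.999.

136.13 g/mol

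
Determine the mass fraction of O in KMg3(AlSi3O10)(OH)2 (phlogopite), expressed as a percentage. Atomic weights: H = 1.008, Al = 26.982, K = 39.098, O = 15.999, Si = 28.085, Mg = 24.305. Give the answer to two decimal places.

46.01 mass %

Molar mass of KMg3(AlSi3O10)(OH)2: 1·39.098 + 3·24.305 + 1·26.982 + 3·28.085 + 12·15.999 + 2·1.008 = 417.254 g/mol.
Mass of O per formula unit: 12 × 15.999 = 191.988 g.
Weight fraction O = 191.988 / 417.254 = 0.4601.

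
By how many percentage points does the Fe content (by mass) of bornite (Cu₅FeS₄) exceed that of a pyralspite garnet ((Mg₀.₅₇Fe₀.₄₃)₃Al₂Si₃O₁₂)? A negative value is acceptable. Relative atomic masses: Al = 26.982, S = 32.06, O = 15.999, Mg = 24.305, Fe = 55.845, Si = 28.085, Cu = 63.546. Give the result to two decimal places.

First mineral: 55.845 g Fe in 501.815 g formula = 11.13 wt% Fe.
Second mineral: 72.040 g Fe in 443.809 g formula = 16.23 wt% Fe.
11.13% − 16.23% gives a difference of -5.10 percentage points.

-5.10 percentage points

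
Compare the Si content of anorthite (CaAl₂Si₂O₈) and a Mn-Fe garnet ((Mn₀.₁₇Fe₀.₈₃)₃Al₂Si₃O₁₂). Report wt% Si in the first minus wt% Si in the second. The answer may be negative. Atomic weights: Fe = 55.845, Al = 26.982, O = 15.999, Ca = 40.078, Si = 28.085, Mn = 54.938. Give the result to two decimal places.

M(CaAl₂Si₂O₈) = 278.204 g/mol, so wt% Si = 56.170/278.204 × 100 = 20.19%.
M((Mn₀.₁₇Fe₀.₈₃)₃Al₂Si₃O₁₂) = 497.279 g/mol, so wt% Si = 84.255/497.279 × 100 = 16.94%.
20.19 − 16.94 = 3.25 pp.

3.25 percentage points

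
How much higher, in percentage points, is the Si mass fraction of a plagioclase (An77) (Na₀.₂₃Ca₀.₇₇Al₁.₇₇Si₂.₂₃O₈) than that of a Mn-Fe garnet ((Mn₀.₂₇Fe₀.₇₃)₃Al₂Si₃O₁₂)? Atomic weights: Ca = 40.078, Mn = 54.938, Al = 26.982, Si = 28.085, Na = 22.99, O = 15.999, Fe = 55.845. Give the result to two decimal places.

M(Na₀.₂₃Ca₀.₇₇Al₁.₇₇Si₂.₂₃O₈) = 274.527 g/mol, so wt% Si = 62.630/274.527 × 100 = 22.81%.
M((Mn₀.₂₇Fe₀.₇₃)₃Al₂Si₃O₁₂) = 497.007 g/mol, so wt% Si = 84.255/497.007 × 100 = 16.95%.
22.81 − 16.95 = 5.86 pp.

5.86 percentage points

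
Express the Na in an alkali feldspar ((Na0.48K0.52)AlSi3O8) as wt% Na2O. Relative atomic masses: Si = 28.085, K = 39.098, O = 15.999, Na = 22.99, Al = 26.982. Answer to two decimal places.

Molar mass of (Na0.48K0.52)AlSi3O8 = 0.48×22.99 + 0.52×39.098 + 1×26.982 + 3×28.085 + 8×15.999 = 270.595 g/mol.
Each formula unit contains 0.48 Na, equivalent to 0.48/2 = 0.2400 mol Na2O.
M(Na2O) = 2×22.99 + 1×15.999 = 61.979 g/mol.
Mass of Na2O per formula unit = 0.2400 × 61.979 = 14.875 g.
Na2O wt% = 14.875 / 270.595 × 100 = 5.50%.

5.50 wt%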